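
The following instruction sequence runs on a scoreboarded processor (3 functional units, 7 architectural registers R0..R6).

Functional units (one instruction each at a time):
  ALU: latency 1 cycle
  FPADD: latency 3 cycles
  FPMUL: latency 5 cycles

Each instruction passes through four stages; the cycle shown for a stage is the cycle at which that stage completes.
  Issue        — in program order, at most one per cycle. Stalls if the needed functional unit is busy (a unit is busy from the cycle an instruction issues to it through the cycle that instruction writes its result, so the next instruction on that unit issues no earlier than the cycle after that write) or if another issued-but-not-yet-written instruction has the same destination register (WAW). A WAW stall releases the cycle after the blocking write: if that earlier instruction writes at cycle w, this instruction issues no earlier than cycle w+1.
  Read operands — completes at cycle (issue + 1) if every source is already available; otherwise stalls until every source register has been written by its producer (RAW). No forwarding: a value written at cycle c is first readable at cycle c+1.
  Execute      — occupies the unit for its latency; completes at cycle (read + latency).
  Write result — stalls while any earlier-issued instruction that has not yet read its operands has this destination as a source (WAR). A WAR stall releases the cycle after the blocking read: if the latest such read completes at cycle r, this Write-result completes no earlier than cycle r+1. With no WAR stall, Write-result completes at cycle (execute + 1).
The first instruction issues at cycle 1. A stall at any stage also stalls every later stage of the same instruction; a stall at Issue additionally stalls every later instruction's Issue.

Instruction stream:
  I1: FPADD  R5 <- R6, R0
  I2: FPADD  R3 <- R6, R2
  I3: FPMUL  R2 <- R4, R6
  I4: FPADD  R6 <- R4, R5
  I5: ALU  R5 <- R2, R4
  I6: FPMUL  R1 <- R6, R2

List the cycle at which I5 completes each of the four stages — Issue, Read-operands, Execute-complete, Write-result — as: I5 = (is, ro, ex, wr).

I5 = (14, 16, 17, 18)

c1: I1 issues→FPADD
c2: I1 reads
c5: I1 exec-done
c6: I1 writes R5
c7: I2 issues→FPADD
c8: I2 reads | I3 issues→FPMUL
c9: I3 reads
c11: I2 exec-done
c12: I2 writes R3
c13: I4 issues→FPADD
c14: I3 exec-done | I4 reads | I5 issues→ALU
c15: I3 writes R2
c16: I5 reads | I6 issues→FPMUL
c17: I4 exec-done | I5 exec-done
c18: I4 writes R6 | I5 writes R5
c19: I6 reads
c24: I6 exec-done
c25: I6 writes R1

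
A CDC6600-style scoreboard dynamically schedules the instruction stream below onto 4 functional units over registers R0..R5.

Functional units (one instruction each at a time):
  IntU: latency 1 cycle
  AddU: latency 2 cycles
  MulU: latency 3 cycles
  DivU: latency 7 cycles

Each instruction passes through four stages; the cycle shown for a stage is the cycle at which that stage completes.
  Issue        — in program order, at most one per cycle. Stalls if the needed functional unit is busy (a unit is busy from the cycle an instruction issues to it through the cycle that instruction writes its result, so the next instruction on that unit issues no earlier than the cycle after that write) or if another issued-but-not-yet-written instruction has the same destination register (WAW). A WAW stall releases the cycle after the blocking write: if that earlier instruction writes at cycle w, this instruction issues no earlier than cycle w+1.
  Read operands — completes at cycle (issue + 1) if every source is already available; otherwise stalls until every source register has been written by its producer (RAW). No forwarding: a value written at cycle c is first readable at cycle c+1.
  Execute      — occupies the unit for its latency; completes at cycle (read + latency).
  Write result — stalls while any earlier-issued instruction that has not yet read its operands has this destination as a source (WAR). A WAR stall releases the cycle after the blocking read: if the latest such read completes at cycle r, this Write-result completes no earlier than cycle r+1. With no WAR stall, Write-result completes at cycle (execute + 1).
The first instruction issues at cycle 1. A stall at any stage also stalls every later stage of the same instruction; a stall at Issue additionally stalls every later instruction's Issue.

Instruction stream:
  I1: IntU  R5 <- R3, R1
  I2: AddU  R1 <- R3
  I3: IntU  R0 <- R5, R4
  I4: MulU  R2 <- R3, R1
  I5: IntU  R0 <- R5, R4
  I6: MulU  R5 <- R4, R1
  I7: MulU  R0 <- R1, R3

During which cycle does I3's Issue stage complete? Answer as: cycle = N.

cycle = 5

[1] I1 issues→IntU
[2] I1 reads | I2 issues→AddU
[3] I1 exec-done | I2 reads
[4] I1 writes R5
[5] I2 exec-done | I3 issues→IntU
[6] I2 writes R1 | I3 reads | I4 issues→MulU
[7] I3 exec-done | I4 reads
[8] I3 writes R0
[9] I5 issues→IntU
[10] I4 exec-done | I5 reads
[11] I4 writes R2 | I5 exec-done
[12] I5 writes R0 | I6 issues→MulU
[13] I6 reads
[16] I6 exec-done
[17] I6 writes R5
[18] I7 issues→MulU
[19] I7 reads
[22] I7 exec-done
[23] I7 writes R0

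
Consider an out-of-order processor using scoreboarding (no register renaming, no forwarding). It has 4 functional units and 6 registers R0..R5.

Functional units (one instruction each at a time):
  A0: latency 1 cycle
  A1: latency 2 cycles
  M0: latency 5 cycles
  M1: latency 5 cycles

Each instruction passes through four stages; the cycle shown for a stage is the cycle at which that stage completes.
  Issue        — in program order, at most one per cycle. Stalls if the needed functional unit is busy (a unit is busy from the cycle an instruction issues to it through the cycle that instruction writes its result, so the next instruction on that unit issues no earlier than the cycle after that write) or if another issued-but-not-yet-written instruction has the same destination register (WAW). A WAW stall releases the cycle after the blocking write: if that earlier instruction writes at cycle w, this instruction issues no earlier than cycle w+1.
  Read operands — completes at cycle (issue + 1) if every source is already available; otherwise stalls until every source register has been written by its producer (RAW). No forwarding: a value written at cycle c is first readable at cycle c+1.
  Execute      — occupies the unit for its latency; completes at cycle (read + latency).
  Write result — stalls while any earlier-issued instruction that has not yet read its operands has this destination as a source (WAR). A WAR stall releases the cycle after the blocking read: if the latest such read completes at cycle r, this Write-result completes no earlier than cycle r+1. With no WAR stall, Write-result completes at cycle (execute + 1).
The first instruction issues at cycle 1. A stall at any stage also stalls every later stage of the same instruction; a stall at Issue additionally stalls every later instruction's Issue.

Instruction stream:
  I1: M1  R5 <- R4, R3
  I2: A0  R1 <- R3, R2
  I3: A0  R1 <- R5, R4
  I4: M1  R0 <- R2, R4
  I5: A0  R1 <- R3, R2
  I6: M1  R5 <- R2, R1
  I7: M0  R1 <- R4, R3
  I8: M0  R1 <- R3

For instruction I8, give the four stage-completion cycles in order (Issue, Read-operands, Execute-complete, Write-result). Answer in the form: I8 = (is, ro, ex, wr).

I8 = (26, 27, 32, 33)

  I1 | 1 | 2 | 7 | 8
  I2 | 2 | 3 | 4 | 5
  I3 | 6 | 9 | 10 | 11   struct: A0 busy until I2 writes@5 · RAW R5: wait I1 write@8
  I4 | 9 | 10 | 15 | 16   struct: M1 busy until I1 writes@8
  I5 | 12 | 13 | 14 | 15   struct: A0 busy until I3 writes@11
  I6 | 17 | 18 | 23 | 24   struct: M1 busy until I4 writes@16
  I7 | 18 | 19 | 24 | 25
  I8 | 26 | 27 | 32 | 33   struct: M0 busy until I7 writes@25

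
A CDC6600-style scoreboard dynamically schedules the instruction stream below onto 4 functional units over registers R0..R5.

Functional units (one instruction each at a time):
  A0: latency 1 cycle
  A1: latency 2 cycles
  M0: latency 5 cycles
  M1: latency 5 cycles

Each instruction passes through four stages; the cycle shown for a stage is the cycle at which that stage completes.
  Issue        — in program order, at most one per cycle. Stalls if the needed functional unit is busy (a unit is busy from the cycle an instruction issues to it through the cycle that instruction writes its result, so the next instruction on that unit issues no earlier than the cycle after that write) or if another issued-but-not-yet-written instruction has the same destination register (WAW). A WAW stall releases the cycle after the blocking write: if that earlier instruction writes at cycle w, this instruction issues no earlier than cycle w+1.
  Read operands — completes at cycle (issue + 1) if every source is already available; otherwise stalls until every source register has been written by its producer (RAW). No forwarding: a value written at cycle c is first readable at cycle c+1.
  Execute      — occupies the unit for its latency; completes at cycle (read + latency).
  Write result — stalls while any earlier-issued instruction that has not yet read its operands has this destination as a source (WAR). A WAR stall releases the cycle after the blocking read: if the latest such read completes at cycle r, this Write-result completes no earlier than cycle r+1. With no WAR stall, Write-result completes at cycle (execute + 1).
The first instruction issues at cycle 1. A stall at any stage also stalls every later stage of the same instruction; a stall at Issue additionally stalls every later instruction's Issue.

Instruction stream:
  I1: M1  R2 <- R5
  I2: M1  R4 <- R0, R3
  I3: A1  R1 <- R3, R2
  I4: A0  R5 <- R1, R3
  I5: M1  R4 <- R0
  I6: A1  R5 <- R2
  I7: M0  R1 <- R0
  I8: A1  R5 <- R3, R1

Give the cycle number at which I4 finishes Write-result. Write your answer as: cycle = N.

cycle = 17

I1 -> (1, 2, 7, 8)
I2 -> (9, 10, 15, 16)  // struct: M1 busy until I1 writes@8
I3 -> (10, 11, 13, 14)
I4 -> (11, 15, 16, 17)  // RAW R1: wait I3 write@14
I5 -> (17, 18, 23, 24)  // struct: M1 busy until I2 writes@16
I6 -> (18, 19, 21, 22)
I7 -> (19, 20, 25, 26)
I8 -> (23, 27, 29, 30)  // struct: A1 busy until I6 writes@22, RAW R1: wait I7 write@26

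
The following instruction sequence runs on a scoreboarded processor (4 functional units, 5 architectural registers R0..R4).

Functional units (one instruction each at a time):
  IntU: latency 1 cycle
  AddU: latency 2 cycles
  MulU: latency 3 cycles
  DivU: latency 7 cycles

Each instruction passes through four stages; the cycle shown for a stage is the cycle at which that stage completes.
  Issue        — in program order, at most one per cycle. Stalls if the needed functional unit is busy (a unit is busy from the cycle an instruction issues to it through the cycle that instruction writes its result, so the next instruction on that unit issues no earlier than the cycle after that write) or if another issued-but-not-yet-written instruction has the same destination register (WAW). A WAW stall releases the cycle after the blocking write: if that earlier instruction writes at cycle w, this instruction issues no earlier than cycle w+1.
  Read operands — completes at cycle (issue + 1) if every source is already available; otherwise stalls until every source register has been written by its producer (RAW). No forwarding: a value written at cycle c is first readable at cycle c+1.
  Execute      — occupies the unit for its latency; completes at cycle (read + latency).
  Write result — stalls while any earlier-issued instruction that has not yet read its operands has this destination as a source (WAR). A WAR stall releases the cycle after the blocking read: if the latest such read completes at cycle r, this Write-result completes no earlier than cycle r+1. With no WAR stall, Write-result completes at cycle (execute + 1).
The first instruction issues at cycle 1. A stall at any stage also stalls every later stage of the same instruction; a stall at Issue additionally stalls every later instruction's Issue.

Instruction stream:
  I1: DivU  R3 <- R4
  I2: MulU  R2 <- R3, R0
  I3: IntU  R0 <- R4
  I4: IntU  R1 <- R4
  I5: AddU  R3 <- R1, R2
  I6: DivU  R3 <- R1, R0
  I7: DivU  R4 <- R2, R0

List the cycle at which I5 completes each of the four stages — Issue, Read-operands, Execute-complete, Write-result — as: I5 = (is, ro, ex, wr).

I5 = (14, 17, 19, 20)

t=1  I1→DivU
t=2  I1 RO | I2→MulU
t=3  I3→IntU
t=4  I3 RO
t=5  I3 EX
t=9  I1 EX
t=10  I1 WR R3
t=11  I2 RO
t=12  I3 WR R0
t=13  I4→IntU
t=14  I2 EX | I4 RO | I5→AddU
t=15  I2 WR R2 | I4 EX
t=16  I4 WR R1
t=17  I5 RO
t=19  I5 EX
t=20  I5 WR R3
t=21  I6→DivU
t=22  I6 RO
t=29  I6 EX
t=30  I6 WR R3
t=31  I7→DivU
t=32  I7 RO
t=39  I7 EX
t=40  I7 WR R4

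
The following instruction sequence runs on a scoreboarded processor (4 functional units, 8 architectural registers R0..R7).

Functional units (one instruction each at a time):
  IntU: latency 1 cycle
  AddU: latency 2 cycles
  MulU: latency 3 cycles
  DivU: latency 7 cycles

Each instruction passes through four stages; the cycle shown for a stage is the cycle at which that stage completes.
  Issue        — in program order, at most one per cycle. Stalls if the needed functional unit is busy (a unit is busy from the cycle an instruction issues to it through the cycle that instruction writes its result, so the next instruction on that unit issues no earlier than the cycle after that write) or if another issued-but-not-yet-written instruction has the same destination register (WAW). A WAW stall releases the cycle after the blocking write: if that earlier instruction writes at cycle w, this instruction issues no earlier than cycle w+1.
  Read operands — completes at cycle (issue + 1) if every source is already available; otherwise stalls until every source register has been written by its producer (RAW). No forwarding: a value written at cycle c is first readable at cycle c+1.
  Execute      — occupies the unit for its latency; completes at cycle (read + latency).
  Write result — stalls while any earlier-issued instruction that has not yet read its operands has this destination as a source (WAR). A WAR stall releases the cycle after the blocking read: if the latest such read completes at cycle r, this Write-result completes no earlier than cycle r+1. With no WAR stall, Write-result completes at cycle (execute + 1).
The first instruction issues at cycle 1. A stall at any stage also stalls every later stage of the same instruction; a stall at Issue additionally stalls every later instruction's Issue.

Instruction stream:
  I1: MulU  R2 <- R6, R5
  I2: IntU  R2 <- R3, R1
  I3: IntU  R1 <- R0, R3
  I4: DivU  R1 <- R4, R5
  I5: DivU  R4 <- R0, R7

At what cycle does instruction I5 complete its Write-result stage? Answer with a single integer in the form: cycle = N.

cycle 1: I1 dispatched to MulU
cycle 2: I1 operands ready
cycle 5: I1 complete
cycle 6: R2←I1
cycle 7: I2 dispatched to IntU
cycle 8: I2 operands ready
cycle 9: I2 complete
cycle 10: R2←I2
cycle 11: I3 dispatched to IntU
cycle 12: I3 operands ready
cycle 13: I3 complete
cycle 14: R1←I3
cycle 15: I4 dispatched to DivU
cycle 16: I4 operands ready
cycle 23: I4 complete
cycle 24: R1←I4
cycle 25: I5 dispatched to DivU
cycle 26: I5 operands ready
cycle 33: I5 complete
cycle 34: R4←I5

cycle = 34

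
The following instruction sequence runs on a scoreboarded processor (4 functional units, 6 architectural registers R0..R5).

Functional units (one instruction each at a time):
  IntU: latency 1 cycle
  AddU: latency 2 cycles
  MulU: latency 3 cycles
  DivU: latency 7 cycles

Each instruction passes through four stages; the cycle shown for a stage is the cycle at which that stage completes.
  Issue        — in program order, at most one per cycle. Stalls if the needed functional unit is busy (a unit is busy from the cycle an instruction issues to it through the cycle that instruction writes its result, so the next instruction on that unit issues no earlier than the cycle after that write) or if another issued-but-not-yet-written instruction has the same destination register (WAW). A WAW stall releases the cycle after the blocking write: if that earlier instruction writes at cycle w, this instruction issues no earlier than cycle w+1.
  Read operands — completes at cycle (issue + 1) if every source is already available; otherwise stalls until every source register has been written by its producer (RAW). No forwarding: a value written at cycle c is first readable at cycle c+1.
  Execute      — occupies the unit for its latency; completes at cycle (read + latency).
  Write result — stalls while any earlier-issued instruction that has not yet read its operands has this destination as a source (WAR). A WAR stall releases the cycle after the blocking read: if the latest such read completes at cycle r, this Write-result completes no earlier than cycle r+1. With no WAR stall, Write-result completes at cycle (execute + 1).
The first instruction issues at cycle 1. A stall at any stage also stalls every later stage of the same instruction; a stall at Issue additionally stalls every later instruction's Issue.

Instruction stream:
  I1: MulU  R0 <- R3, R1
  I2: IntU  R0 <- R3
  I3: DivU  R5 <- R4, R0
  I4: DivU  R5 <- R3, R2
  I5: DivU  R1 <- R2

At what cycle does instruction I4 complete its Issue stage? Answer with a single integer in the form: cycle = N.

cycle = 20

[I1] 1/2/5/6
[I2] 7/8/9/10  (WAW R0: wait I1 write@6)
[I3] 8/11/18/19  (RAW R0: wait I2 write@10)
[I4] 20/21/28/29  (struct: DivU busy until I3 writes@19)
[I5] 30/31/38/39  (struct: DivU busy until I4 writes@29)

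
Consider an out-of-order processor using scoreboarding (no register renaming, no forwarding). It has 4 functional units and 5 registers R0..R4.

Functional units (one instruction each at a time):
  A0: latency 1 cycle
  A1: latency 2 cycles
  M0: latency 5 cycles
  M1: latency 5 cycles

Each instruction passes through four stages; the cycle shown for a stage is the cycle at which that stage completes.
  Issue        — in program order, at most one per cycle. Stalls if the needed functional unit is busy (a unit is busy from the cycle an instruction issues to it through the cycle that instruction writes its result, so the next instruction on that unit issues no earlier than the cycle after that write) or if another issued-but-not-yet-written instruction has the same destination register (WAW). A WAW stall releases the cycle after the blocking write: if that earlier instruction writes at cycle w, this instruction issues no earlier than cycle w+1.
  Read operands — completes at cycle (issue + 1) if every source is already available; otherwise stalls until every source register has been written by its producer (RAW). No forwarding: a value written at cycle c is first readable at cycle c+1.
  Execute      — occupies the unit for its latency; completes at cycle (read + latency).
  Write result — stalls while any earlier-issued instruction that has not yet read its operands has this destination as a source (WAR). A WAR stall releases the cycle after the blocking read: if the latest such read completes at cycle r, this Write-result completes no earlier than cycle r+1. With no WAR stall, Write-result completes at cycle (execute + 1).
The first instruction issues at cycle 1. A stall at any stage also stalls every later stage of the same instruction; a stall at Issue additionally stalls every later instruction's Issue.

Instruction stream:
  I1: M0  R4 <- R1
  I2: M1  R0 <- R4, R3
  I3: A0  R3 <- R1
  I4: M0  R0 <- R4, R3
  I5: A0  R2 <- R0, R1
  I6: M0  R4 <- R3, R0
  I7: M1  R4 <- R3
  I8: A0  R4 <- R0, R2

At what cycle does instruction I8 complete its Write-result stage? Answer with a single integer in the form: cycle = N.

cycle 1: I1 issues→M0
cycle 2: I1 reads | I2 issues→M1
cycle 3: I3 issues→A0
cycle 4: I3 reads
cycle 5: I3 exec-done
cycle 7: I1 exec-done
cycle 8: I1 writes R4
cycle 9: I2 reads
cycle 10: I3 writes R3
cycle 14: I2 exec-done
cycle 15: I2 writes R0
cycle 16: I4 issues→M0
cycle 17: I4 reads | I5 issues→A0
cycle 22: I4 exec-done
cycle 23: I4 writes R0
cycle 24: I5 reads | I6 issues→M0
cycle 25: I5 exec-done | I6 reads
cycle 26: I5 writes R2
cycle 30: I6 exec-done
cycle 31: I6 writes R4
cycle 32: I7 issues→M1
cycle 33: I7 reads
cycle 38: I7 exec-done
cycle 39: I7 writes R4
cycle 40: I8 issues→A0
cycle 41: I8 reads
cycle 42: I8 exec-done
cycle 43: I8 writes R4

cycle = 43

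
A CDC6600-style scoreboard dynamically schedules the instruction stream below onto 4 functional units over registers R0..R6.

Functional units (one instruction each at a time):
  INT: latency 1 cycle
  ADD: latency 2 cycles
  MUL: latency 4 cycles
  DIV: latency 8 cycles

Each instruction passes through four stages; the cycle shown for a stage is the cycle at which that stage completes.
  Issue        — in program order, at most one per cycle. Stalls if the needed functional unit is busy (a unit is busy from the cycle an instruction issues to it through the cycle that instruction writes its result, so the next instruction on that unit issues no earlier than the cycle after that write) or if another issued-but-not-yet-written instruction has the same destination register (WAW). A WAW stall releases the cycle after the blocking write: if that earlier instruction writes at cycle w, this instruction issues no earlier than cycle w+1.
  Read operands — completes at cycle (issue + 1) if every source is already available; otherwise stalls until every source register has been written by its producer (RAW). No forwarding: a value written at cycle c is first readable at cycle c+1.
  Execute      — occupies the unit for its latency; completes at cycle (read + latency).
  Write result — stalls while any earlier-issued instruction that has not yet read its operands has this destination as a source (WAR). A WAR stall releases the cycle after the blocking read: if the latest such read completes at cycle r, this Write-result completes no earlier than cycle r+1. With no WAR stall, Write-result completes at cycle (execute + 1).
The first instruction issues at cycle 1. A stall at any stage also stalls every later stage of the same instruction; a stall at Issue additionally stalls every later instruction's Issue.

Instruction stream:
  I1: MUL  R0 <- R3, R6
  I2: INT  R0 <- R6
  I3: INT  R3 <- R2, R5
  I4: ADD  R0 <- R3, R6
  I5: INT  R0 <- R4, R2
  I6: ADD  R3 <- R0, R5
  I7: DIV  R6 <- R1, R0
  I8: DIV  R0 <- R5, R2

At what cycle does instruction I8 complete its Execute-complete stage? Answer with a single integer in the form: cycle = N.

cycle = 43

[1] issue I1 (MUL)
[2] I1 read-ops
[6] I1 finished on MUL
[7] I1→R0
[8] issue I2 (INT)
[9] I2 read-ops
[10] I2 finished on INT
[11] I2→R0
[12] issue I3 (INT)
[13] I3 read-ops; issue I4 (ADD)
[14] I3 finished on INT
[15] I3→R3
[16] I4 read-ops
[18] I4 finished on ADD
[19] I4→R0
[20] issue I5 (INT)
[21] I5 read-ops; issue I6 (ADD)
[22] I5 finished on INT; issue I7 (DIV)
[23] I5→R0
[24] I6 read-ops; I7 read-ops
[26] I6 finished on ADD
[27] I6→R3
[32] I7 finished on DIV
[33] I7→R6
[34] issue I8 (DIV)
[35] I8 read-ops
[43] I8 finished on DIV
[44] I8→R0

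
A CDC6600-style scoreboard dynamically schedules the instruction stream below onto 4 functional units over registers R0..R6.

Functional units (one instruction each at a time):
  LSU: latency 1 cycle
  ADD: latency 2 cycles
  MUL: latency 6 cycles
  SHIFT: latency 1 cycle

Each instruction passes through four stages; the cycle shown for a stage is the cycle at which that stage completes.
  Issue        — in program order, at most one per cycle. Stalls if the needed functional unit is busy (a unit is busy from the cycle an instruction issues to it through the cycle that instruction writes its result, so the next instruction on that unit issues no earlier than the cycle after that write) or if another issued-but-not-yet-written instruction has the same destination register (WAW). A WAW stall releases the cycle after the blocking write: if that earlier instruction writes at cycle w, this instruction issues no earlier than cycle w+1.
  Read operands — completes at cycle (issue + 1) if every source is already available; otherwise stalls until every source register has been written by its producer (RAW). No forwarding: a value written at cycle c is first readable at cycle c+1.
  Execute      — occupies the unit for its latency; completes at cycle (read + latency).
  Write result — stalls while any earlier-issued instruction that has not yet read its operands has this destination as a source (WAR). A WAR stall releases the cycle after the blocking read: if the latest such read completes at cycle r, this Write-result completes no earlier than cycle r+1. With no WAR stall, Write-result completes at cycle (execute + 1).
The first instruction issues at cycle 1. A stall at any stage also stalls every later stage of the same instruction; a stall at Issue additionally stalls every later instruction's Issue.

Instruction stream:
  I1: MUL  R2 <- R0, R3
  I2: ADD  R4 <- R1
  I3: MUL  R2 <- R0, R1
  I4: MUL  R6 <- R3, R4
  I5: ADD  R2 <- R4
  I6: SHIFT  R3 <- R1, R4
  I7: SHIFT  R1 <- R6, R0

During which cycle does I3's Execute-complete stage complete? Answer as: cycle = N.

cycle = 17

I1: IS=1 RO=2 EX=8 WR=9
I2: IS=2 RO=3 EX=5 WR=6
I3: IS=10 RO=11 EX=17 WR=18  [struct: MUL busy until I1 writes@9]
I4: IS=19 RO=20 EX=26 WR=27  [struct: MUL busy until I3 writes@18]
I5: IS=20 RO=21 EX=23 WR=24
I6: IS=21 RO=22 EX=23 WR=24
I7: IS=25 RO=28 EX=29 WR=30  [struct: SHIFT busy until I6 writes@24; RAW R6: wait I4 write@27]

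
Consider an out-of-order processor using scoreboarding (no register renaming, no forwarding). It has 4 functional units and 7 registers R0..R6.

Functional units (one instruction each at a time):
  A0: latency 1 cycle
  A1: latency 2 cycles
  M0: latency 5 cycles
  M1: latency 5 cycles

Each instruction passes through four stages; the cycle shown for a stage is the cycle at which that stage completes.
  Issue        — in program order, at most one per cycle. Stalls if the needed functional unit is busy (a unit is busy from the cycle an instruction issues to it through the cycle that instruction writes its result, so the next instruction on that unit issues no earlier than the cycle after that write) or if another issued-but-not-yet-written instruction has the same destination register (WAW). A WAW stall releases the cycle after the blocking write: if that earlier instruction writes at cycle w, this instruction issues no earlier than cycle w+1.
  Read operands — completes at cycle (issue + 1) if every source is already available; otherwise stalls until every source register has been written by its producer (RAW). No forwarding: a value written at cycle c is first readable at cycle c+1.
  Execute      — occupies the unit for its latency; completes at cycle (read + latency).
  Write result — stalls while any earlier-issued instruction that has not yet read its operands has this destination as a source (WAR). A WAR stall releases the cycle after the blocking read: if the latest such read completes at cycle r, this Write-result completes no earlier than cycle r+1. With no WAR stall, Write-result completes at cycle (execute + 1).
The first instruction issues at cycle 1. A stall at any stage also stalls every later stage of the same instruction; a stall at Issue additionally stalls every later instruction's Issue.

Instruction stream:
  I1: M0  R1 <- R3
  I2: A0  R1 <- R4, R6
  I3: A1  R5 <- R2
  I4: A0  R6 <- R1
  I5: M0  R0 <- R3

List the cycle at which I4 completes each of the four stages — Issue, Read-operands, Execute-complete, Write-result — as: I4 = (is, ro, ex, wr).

cycle 1: I1 issues→M0
cycle 2: I1 reads
cycle 7: I1 exec-done
cycle 8: I1 writes R1
cycle 9: I2 issues→A0
cycle 10: I2 reads | I3 issues→A1
cycle 11: I2 exec-done | I3 reads
cycle 12: I2 writes R1
cycle 13: I3 exec-done | I4 issues→A0
cycle 14: I3 writes R5 | I4 reads | I5 issues→M0
cycle 15: I4 exec-done | I5 reads
cycle 16: I4 writes R6
cycle 20: I5 exec-done
cycle 21: I5 writes R0

I4 = (13, 14, 15, 16)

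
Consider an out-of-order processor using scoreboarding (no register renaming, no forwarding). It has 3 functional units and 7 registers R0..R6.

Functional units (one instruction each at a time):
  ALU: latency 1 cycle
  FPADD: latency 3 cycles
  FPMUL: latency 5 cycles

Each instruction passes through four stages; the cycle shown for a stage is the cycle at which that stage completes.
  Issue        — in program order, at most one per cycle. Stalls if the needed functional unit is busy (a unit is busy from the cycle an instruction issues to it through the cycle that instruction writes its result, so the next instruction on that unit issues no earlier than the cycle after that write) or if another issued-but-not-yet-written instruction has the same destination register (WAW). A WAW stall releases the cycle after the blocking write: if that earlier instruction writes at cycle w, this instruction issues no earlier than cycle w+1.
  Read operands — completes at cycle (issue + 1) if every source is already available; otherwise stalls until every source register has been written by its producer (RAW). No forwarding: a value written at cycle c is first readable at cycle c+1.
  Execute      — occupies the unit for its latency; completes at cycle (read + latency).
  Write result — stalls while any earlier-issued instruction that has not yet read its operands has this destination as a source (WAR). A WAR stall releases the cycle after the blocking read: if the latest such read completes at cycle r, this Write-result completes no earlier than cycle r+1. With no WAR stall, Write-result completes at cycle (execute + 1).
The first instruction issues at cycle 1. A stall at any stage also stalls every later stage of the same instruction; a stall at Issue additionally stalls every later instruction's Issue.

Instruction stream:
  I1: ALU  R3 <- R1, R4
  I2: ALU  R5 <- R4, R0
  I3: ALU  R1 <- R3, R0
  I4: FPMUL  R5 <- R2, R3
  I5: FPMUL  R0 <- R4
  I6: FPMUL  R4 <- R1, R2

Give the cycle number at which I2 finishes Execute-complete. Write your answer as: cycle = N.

cycle = 7

I1 -> (1, 2, 3, 4)
I2 -> (5, 6, 7, 8)  // struct: ALU busy until I1 writes@4
I3 -> (9, 10, 11, 12)  // struct: ALU busy until I2 writes@8
I4 -> (10, 11, 16, 17)
I5 -> (18, 19, 24, 25)  // struct: FPMUL busy until I4 writes@17
I6 -> (26, 27, 32, 33)  // struct: FPMUL busy until I5 writes@25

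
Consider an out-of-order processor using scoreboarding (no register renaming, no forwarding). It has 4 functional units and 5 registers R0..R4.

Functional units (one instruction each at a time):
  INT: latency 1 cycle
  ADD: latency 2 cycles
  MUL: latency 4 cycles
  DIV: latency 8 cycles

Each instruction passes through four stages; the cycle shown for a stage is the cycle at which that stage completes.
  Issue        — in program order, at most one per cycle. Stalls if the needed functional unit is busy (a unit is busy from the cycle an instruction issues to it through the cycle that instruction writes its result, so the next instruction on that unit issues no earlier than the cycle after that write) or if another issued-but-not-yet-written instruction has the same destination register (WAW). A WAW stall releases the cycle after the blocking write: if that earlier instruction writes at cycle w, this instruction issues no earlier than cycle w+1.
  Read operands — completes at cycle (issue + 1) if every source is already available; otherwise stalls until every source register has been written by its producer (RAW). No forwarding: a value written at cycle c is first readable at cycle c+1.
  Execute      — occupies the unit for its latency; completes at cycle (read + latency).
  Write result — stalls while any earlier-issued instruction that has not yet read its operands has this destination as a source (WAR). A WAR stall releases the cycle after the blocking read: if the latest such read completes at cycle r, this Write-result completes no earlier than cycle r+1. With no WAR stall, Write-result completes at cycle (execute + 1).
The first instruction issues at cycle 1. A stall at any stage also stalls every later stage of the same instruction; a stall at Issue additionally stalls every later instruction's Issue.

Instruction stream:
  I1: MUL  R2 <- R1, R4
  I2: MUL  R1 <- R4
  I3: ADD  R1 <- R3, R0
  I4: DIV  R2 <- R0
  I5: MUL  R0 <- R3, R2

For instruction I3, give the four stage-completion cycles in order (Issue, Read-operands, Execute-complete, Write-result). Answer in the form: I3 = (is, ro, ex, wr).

cycle 1: I1 dispatched to MUL
cycle 2: I1 operands ready
cycle 6: I1 complete
cycle 7: R2←I1
cycle 8: I2 dispatched to MUL
cycle 9: I2 operands ready
cycle 13: I2 complete
cycle 14: R1←I2
cycle 15: I3 dispatched to ADD
cycle 16: I3 operands ready · I4 dispatched to DIV
cycle 17: I4 operands ready · I5 dispatched to MUL
cycle 18: I3 complete
cycle 19: R1←I3
cycle 25: I4 complete
cycle 26: R2←I4
cycle 27: I5 operands ready
cycle 31: I5 complete
cycle 32: R0←I5

I3 = (15, 16, 18, 19)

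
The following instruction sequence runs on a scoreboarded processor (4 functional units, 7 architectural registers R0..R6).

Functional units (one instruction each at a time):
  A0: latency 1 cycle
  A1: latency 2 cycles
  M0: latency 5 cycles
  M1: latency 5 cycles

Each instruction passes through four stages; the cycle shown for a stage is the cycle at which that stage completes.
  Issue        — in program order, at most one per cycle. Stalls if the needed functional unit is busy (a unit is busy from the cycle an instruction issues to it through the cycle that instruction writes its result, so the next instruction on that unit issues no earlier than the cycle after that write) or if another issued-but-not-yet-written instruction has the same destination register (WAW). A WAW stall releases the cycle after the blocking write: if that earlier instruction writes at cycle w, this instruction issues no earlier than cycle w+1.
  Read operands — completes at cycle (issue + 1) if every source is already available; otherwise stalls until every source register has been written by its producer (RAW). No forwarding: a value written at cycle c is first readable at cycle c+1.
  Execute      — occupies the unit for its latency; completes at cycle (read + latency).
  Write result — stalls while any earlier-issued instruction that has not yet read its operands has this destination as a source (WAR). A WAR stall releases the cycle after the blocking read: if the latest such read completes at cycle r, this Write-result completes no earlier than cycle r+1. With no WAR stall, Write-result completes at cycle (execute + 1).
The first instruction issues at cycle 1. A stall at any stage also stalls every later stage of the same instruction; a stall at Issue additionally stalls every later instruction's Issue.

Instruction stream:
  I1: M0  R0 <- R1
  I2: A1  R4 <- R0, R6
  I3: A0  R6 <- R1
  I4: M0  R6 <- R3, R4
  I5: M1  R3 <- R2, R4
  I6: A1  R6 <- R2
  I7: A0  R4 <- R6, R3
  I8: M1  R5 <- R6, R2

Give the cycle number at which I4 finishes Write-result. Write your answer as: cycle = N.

1) issue 1, read 2, done 7, write 8
2) issue 2, read 9, done 11, write 12  <RAW R0: wait I1 write@8>
3) issue 3, read 4, done 5, write 10  <WAR R6: wait I2 read@9>
4) issue 11, read 13, done 18, write 19  <WAW R6: wait I3 write@10 / RAW R4: wait I2 write@12>
5) issue 12, read 13, done 18, write 19
6) issue 20, read 21, done 23, write 24  <WAW R6: wait I4 write@19>
7) issue 21, read 25, done 26, write 27  <RAW R6: wait I6 write@24>
8) issue 22, read 25, done 30, write 31  <RAW R6: wait I6 write@24>

cycle = 19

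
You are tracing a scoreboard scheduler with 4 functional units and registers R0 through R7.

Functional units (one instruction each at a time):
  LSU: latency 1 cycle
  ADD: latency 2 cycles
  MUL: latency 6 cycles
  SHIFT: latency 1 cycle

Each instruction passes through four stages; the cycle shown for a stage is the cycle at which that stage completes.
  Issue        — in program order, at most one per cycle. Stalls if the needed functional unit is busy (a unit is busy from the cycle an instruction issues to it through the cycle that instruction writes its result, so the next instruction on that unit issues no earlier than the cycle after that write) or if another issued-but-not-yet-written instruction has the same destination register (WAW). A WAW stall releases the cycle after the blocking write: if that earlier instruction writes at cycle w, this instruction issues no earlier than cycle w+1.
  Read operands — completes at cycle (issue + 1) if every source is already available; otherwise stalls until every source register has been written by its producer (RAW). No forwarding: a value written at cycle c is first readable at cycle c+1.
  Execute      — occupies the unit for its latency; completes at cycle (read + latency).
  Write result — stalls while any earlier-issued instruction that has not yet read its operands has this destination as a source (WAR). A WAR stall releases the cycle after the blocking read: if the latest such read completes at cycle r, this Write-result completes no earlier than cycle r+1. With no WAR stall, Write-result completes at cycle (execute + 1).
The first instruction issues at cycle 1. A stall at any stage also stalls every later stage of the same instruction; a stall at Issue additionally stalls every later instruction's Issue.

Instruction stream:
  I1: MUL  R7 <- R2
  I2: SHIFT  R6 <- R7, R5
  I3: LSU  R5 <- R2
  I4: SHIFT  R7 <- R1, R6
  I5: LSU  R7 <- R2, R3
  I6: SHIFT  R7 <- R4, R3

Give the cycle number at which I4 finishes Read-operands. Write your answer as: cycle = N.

cycle = 14

I1 -> (1, 2, 8, 9)
I2 -> (2, 10, 11, 12)  // RAW R7: wait I1 write@9
I3 -> (3, 4, 5, 11)  // WAR R5: wait I2 read@10
I4 -> (13, 14, 15, 16)  // struct: SHIFT busy until I2 writes@12
I5 -> (17, 18, 19, 20)  // WAW R7: wait I4 write@16
I6 -> (21, 22, 23, 24)  // WAW R7: wait I5 write@20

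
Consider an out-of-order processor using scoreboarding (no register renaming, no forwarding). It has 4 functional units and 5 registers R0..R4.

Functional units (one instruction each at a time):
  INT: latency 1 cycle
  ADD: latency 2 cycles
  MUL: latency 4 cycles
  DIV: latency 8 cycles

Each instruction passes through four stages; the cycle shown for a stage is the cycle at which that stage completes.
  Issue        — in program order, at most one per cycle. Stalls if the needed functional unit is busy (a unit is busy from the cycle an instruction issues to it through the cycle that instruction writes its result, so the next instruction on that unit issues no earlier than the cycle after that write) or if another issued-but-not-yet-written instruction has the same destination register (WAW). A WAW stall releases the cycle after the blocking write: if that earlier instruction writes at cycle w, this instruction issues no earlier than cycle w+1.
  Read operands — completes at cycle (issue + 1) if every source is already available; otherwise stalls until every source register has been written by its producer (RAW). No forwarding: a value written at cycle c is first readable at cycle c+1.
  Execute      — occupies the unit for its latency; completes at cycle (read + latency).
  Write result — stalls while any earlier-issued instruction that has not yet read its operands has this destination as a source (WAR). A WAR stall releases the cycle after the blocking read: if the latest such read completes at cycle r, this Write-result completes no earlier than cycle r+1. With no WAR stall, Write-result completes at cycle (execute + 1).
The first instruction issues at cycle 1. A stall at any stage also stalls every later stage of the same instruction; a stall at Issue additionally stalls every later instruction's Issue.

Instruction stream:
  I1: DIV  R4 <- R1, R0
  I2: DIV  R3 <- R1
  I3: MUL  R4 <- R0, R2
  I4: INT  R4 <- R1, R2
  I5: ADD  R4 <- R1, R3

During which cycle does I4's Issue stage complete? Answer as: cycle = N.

cycle = 20

I1  is:1  ro:2  ex:10  wr:11
I2  is:12  ro:13  ex:21  wr:22  — struct: DIV busy until I1 writes@11
I3  is:13  ro:14  ex:18  wr:19
I4  is:20  ro:21  ex:22  wr:23  — WAW R4: wait I3 write@19
I5  is:24  ro:25  ex:27  wr:28  — WAW R4: wait I4 write@23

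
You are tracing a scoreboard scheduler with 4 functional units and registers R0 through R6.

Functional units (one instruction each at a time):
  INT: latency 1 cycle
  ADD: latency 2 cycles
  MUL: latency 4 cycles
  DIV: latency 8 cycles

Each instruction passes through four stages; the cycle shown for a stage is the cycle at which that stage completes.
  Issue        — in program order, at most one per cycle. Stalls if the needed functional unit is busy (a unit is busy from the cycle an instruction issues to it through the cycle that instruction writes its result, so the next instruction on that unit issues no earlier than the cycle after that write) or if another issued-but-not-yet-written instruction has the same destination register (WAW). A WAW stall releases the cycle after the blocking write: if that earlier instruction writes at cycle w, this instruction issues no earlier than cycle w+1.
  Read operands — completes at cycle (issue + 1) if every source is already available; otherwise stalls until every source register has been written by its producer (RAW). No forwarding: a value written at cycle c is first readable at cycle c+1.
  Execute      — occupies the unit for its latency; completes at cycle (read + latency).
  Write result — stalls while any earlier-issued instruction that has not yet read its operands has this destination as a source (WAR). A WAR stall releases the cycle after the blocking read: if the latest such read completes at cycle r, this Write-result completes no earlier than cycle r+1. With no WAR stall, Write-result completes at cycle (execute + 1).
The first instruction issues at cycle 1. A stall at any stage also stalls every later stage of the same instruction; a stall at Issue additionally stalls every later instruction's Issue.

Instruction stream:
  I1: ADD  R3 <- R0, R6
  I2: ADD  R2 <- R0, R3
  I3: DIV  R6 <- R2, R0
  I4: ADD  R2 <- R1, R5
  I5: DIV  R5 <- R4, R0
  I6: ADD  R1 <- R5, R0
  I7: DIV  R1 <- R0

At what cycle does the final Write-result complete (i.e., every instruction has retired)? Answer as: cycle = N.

1) issue 1, read 2, done 4, write 5
2) issue 6, read 7, done 9, write 10  <struct: ADD busy until I1 writes@5>
3) issue 7, read 11, done 19, write 20  <RAW R2: wait I2 write@10>
4) issue 11, read 12, done 14, write 15  <struct: ADD busy until I2 writes@10>
5) issue 21, read 22, done 30, write 31  <struct: DIV busy until I3 writes@20>
6) issue 22, read 32, done 34, write 35  <RAW R5: wait I5 write@31>
7) issue 36, read 37, done 45, write 46  <WAW R1: wait I6 write@35>

cycle = 46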